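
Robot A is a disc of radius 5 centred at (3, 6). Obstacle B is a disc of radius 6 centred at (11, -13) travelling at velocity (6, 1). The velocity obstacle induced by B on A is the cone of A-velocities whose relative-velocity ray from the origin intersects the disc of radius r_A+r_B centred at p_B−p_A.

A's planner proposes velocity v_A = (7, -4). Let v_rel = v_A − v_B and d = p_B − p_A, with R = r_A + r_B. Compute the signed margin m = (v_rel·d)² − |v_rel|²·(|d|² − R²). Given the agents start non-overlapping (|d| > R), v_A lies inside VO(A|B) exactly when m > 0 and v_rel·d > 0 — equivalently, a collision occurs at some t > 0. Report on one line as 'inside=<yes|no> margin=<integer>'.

d = (8, -19),  |d|² = 425;  R = 5+6 = 11,  c = 425−11² = 304
v_rel = (1, -5),  |v_rel|² = 26;  v_rel·d = (1)·(8) + (-5)·(-19) = 103
26·t² − 206·t + 304 = 0  ⇒  m = 103² − 26·304 = 2705
m = 2705 > 0,  v_rel·d = 103 > 0  ⇒  inside

inside=yes margin=2705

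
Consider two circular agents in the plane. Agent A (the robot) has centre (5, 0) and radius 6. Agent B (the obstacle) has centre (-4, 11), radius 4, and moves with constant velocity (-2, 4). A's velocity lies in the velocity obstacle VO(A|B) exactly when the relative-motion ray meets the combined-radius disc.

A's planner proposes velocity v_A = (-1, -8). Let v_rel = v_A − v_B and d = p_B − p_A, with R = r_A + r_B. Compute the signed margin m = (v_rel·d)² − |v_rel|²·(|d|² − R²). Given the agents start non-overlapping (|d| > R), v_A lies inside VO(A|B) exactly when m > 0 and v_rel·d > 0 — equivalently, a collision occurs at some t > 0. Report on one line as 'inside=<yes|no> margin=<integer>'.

d = (-9, 11),  |d|² = 202;  R = 6+4 = 10,  c = 202−10² = 102
v_rel = (1, -12),  |v_rel|² = 145;  v_rel·d = (1)·(-9) + (-12)·(11) = -141
145·t² + 282·t + 102 = 0  ⇒  m = (-141)² − 145·102 = 5091
m = 5091 > 0,  v_rel·d = -141 < 0  ⇒  outside

inside=no margin=5091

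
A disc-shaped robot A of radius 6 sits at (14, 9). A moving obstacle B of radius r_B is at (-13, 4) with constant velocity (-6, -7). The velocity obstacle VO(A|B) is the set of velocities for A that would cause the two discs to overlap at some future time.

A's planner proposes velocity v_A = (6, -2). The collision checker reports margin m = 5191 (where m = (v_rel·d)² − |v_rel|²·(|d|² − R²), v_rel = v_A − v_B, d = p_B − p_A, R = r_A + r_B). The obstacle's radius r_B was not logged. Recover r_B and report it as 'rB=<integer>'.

m = 5191
d = (-27, -5);  v_rel = (12, 5),  |v_rel|² = 169
v_rel×d = (12)·(-5) − (5)·(-27) = 75
since m = R²·169 − 75²:  R² = (5625 + 5191) / 169 = 64
R = √64 = 8  ⇒  r_B = 8 − 6 = 2

rB=2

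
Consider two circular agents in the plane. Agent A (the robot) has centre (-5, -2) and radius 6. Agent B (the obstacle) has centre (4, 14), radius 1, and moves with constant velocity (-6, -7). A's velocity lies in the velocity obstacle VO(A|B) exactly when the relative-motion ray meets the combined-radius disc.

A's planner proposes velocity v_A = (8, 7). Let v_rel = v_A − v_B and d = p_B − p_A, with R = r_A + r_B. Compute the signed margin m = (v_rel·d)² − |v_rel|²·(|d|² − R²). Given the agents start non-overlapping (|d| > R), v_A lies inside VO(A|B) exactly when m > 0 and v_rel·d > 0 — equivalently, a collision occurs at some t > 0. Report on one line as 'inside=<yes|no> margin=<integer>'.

d = (9, 16),  |d|² = 337;  R = 6+1 = 7,  c = 337−7² = 288
v_rel = (14, 14),  |v_rel|² = 392;  v_rel·d = (14)·(9) + (14)·(16) = 350
392·t² − 700·t + 288 = 0  ⇒  m = 350² − 392·288 = 9604
m = 9604 > 0,  v_rel·d = 350 > 0  ⇒  inside

inside=yes margin=9604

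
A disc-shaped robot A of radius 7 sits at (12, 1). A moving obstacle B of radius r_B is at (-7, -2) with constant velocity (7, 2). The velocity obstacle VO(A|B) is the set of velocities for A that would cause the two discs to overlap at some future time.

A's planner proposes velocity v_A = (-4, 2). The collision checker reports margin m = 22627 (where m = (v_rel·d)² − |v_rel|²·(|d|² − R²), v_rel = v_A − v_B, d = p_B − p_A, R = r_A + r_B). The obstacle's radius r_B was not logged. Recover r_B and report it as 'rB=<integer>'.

m = 22627
d = (-19, -3);  v_rel = (-11, 0),  |v_rel|² = 121
v_rel×d = (-11)·(-3) − (0)·(-19) = 33
since m = R²·121 − 33²:  R² = (1089 + 22627) / 121 = 196
R = √196 = 14  ⇒  r_B = 14 − 7 = 7

rB=7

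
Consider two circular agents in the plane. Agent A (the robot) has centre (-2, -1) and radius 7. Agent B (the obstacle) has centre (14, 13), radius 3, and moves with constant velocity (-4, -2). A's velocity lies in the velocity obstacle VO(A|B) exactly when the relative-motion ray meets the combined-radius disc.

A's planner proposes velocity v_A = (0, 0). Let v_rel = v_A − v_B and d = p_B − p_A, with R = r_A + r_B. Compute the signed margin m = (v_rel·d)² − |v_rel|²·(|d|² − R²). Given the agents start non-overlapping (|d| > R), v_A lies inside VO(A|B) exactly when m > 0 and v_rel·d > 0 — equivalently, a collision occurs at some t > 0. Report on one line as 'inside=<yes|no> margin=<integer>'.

d = (16, 14),  |d|² = 452;  R = 7+3 = 10,  c = 452−10² = 352
v_rel = (4, 2),  |v_rel|² = 20;  v_rel·d = (4)·(16) + (2)·(14) = 92
20·t² − 184·t + 352 = 0  ⇒  m = 92² − 20·352 = 1424
m = 1424 > 0,  v_rel·d = 92 > 0  ⇒  inside

inside=yes margin=1424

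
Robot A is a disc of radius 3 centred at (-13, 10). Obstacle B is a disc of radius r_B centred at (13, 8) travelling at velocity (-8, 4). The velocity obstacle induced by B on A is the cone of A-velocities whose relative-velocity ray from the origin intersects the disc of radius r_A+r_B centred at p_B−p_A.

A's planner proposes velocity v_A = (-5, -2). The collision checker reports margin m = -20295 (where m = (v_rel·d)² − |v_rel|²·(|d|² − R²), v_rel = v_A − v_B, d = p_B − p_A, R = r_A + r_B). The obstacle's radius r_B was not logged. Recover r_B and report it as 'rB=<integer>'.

m = -20295
d = (26, -2);  v_rel = (3, -6),  |v_rel|² = 45
v_rel×d = (3)·(-2) − (-6)·(26) = 150
since m = R²·45 − 150²:  R² = (22500 + -20295) / 45 = 49
R = √49 = 7  ⇒  r_B = 7 − 3 = 4

rB=4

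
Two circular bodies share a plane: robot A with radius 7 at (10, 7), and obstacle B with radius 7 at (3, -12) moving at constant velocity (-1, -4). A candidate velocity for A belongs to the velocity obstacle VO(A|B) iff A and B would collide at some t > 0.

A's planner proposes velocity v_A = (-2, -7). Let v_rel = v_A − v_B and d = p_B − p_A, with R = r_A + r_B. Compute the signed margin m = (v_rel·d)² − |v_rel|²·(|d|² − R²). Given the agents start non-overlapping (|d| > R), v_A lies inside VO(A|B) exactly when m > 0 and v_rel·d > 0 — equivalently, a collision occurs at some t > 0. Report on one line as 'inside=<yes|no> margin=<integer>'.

d = (-7, -19),  |d|² = 410;  R = 7+7 = 14,  c = 410−14² = 214
v_rel = (-1, -3),  |v_rel|² = 10;  v_rel·d = (-1)·(-7) + (-3)·(-19) = 64
10·t² − 128·t + 214 = 0  ⇒  m = 64² − 10·214 = 1956
m = 1956 > 0,  v_rel·d = 64 > 0  ⇒  inside

inside=yes margin=1956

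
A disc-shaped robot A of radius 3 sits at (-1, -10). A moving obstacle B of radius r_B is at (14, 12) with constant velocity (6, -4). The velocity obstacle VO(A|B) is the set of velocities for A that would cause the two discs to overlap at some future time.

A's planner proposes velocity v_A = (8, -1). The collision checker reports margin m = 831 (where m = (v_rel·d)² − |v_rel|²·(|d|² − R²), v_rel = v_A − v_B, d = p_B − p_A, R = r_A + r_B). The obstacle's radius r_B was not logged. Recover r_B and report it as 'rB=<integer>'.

m = 831
d = (15, 22);  v_rel = (2, 3),  |v_rel|² = 13
v_rel×d = (2)·(22) − (3)·(15) = -1
since m = R²·13 − (-1)²:  R² = (1 + 831) / 13 = 64
R = √64 = 8  ⇒  r_B = 8 − 3 = 5

rB=5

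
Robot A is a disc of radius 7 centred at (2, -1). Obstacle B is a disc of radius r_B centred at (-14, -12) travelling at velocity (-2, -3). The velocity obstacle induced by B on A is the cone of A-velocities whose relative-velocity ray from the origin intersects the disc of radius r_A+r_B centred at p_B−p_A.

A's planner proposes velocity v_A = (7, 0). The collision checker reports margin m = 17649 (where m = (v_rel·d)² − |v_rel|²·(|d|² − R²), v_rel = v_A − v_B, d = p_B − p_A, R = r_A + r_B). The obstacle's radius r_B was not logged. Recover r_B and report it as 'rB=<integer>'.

m = 17649
d = (-16, -11);  v_rel = (9, 3),  |v_rel|² = 90
v_rel×d = (9)·(-11) − (3)·(-16) = -51
since m = R²·90 − (-51)²:  R² = (2601 + 17649) / 90 = 225
R = √225 = 15  ⇒  r_B = 15 − 7 = 8

rB=8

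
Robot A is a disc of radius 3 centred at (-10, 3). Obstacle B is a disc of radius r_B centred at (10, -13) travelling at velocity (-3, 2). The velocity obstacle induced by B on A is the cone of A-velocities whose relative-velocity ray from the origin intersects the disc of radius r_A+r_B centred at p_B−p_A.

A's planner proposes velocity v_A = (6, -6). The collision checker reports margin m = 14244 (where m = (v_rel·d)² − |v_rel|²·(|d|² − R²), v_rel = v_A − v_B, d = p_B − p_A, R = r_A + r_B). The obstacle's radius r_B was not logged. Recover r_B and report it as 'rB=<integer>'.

m = 14244
d = (20, -16);  v_rel = (9, -8),  |v_rel|² = 145
v_rel×d = (9)·(-16) − (-8)·(20) = 16
since m = R²·145 − 16²:  R² = (256 + 14244) / 145 = 100
R = √100 = 10  ⇒  r_B = 10 − 3 = 7

rB=7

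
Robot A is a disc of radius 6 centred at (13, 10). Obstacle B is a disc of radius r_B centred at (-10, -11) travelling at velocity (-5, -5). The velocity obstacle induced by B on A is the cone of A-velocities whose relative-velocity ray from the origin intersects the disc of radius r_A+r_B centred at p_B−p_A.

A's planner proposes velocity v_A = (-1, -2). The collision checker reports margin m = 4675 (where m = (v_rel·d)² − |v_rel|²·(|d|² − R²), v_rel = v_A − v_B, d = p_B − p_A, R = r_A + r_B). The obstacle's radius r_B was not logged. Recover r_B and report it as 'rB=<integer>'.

m = 4675
d = (-23, -21);  v_rel = (4, 3),  |v_rel|² = 25
v_rel×d = (4)·(-21) − (3)·(-23) = -15
since m = R²·25 − (-15)²:  R² = (225 + 4675) / 25 = 196
R = √196 = 14  ⇒  r_B = 14 − 6 = 8

rB=8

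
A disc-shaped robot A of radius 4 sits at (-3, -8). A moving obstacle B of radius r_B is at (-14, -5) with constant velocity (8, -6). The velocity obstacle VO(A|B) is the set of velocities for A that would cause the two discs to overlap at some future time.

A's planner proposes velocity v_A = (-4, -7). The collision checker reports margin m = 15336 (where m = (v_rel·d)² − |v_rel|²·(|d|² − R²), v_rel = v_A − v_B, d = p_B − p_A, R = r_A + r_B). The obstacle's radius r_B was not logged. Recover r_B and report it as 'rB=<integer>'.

m = 15336
d = (-11, 3);  v_rel = (-12, -1),  |v_rel|² = 145
v_rel×d = (-12)·(3) − (-1)·(-11) = -47
since m = R²·145 − (-47)²:  R² = (2209 + 15336) / 145 = 121
R = √121 = 11  ⇒  r_B = 11 − 4 = 7

rB=7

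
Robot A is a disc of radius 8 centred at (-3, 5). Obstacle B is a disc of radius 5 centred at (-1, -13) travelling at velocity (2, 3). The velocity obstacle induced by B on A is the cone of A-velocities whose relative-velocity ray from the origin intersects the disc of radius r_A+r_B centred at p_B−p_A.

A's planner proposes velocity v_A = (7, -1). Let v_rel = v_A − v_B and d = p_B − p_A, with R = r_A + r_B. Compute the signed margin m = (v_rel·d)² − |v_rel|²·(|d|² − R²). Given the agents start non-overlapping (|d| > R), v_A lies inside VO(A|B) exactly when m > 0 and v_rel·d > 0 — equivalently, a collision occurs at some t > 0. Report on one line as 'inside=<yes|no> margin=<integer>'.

d = (2, -18),  |d|² = 328;  R = 8+5 = 13,  c = 328−13² = 159
v_rel = (5, -4),  |v_rel|² = 41;  v_rel·d = (5)·(2) + (-4)·(-18) = 82
41·t² − 164·t + 159 = 0  ⇒  m = 82² − 41·159 = 205
m = 205 > 0,  v_rel·d = 82 > 0  ⇒  inside

inside=yes margin=205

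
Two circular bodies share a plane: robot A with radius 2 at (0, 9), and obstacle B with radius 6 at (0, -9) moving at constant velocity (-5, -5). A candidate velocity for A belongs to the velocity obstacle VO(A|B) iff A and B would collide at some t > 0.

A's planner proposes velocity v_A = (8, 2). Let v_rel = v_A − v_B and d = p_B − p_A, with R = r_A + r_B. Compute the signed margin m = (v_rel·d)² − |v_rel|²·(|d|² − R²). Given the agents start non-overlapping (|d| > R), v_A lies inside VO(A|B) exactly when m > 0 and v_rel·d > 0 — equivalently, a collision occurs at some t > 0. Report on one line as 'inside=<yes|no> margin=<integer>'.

d = (0, -18),  |d|² = 324;  R = 2+6 = 8,  c = 324−8² = 260
v_rel = (13, 7),  |v_rel|² = 218;  v_rel·d = (13)·(0) + (7)·(-18) = -126
218·t² + 252·t + 260 = 0  ⇒  m = (-126)² − 218·260 = -40804
m = -40804 < 0,  v_rel·d = -126 < 0  ⇒  outside

inside=no margin=-40804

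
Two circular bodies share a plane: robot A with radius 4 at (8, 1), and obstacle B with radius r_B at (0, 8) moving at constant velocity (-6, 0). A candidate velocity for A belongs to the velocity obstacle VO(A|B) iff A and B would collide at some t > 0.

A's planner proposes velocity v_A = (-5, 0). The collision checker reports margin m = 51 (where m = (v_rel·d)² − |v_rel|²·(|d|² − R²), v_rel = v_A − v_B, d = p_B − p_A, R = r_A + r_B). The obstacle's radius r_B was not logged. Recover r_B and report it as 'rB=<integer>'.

m = 51
d = (-8, 7);  v_rel = (1, 0),  |v_rel|² = 1
v_rel×d = (1)·(7) − (0)·(-8) = 7
since m = R²·1 − 7²:  R² = (49 + 51) / 1 = 100
R = √100 = 10  ⇒  r_B = 10 − 4 = 6

rB=6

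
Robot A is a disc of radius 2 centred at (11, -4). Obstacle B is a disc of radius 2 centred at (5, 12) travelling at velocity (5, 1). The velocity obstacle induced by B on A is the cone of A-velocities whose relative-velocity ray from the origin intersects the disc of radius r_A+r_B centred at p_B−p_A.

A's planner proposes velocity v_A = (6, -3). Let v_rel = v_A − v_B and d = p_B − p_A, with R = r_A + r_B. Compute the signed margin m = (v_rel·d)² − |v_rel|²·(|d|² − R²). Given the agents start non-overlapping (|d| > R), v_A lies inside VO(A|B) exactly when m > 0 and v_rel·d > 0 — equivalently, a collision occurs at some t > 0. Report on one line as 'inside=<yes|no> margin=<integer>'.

d = (-6, 16),  |d|² = 292;  R = 2+2 = 4,  c = 292−4² = 276
v_rel = (1, -4),  |v_rel|² = 17;  v_rel·d = (1)·(-6) + (-4)·(16) = -70
17·t² + 140·t + 276 = 0  ⇒  m = (-70)² − 17·276 = 208
m = 208 > 0,  v_rel·d = -70 < 0  ⇒  outside

inside=no margin=208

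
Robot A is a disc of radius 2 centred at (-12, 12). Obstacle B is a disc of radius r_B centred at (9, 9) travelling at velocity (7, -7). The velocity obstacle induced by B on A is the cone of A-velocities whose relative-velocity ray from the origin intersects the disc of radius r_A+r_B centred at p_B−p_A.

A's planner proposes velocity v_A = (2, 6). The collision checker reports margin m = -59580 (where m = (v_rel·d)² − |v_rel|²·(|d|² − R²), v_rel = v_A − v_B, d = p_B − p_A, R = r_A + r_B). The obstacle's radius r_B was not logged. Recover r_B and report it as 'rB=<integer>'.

m = -59580
d = (21, -3);  v_rel = (-5, 13),  |v_rel|² = 194
v_rel×d = (-5)·(-3) − (13)·(21) = -258
since m = R²·194 − (-258)²:  R² = (66564 + -59580) / 194 = 36
R = √36 = 6  ⇒  r_B = 6 − 2 = 4

rB=4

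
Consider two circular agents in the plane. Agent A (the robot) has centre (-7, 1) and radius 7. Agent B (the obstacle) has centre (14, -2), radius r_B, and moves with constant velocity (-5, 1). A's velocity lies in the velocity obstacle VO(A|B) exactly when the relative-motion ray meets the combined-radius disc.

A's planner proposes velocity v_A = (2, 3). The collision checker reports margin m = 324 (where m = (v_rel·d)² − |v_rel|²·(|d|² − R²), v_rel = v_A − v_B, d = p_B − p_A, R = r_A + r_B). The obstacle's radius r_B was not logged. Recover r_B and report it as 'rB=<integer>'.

m = 324
d = (21, -3);  v_rel = (7, 2),  |v_rel|² = 53
v_rel×d = (7)·(-3) − (2)·(21) = -63
since m = R²·53 − (-63)²:  R² = (3969 + 324) / 53 = 81
R = √81 = 9  ⇒  r_B = 9 − 7 = 2

rB=2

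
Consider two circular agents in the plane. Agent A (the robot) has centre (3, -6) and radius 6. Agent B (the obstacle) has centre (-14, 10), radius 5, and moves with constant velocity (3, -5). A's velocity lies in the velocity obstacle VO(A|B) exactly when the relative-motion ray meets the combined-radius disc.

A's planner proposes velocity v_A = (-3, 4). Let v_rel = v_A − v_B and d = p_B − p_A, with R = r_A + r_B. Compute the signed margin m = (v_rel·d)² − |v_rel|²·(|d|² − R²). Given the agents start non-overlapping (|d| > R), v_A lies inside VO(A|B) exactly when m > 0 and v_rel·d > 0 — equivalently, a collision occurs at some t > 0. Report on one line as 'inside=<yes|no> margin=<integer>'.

d = (-17, 16),  |d|² = 545;  R = 6+5 = 11,  c = 545−11² = 424
v_rel = (-6, 9),  |v_rel|² = 117;  v_rel·d = (-6)·(-17) + (9)·(16) = 246
117·t² − 492·t + 424 = 0  ⇒  m = 246² − 117·424 = 10908
m = 10908 > 0,  v_rel·d = 246 > 0  ⇒  inside

inside=yes margin=10908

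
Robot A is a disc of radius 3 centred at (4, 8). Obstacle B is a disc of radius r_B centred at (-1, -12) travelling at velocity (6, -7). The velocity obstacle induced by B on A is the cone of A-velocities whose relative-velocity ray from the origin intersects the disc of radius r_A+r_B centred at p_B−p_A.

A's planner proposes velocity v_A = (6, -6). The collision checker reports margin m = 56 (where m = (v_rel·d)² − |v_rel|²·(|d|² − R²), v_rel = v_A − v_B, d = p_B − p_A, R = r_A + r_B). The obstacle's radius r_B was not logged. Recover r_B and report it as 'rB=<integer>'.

m = 56
d = (-5, -20);  v_rel = (0, 1),  |v_rel|² = 1
v_rel×d = (0)·(-20) − (1)·(-5) = 5
since m = R²·1 − 5²:  R² = (25 + 56) / 1 = 81
R = √81 = 9  ⇒  r_B = 9 − 3 = 6

rB=6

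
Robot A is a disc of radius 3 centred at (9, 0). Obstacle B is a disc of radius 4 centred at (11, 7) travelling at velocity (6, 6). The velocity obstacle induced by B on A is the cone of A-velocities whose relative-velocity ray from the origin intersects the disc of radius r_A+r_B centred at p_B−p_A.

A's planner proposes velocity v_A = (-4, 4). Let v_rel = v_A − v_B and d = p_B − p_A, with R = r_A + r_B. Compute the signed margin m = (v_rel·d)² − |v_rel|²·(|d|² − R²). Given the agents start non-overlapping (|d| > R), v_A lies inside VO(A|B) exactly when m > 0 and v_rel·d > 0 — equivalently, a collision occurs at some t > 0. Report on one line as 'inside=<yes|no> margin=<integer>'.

d = (2, 7),  |d|² = 53;  R = 3+4 = 7,  c = 53−7² = 4
v_rel = (-10, -2),  |v_rel|² = 104;  v_rel·d = (-10)·(2) + (-2)·(7) = -34
104·t² + 68·t + 4 = 0  ⇒  m = (-34)² − 104·4 = 740
m = 740 > 0,  v_rel·d = -34 < 0  ⇒  outside

inside=no margin=740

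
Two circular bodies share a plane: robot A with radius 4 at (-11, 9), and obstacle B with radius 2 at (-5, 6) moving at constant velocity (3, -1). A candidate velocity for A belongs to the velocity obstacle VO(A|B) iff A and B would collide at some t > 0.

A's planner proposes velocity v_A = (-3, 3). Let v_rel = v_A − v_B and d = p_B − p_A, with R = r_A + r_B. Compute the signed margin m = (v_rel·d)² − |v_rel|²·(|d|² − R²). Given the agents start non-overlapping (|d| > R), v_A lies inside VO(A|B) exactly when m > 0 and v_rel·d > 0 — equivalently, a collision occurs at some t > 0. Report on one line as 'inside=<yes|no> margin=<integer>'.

d = (6, -3),  |d|² = 45;  R = 4+2 = 6,  c = 45−6² = 9
v_rel = (-6, 4),  |v_rel|² = 52;  v_rel·d = (-6)·(6) + (4)·(-3) = -48
52·t² + 96·t + 9 = 0  ⇒  m = (-48)² − 52·9 = 1836
m = 1836 > 0,  v_rel·d = -48 < 0  ⇒  outside

inside=no margin=1836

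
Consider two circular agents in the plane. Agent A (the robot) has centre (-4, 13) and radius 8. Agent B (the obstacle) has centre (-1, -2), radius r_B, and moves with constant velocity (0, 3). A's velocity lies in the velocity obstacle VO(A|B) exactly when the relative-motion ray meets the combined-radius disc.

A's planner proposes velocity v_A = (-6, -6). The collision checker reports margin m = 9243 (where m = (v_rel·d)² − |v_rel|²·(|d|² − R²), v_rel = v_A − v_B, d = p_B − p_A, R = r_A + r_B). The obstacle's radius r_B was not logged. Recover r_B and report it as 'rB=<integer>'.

m = 9243
d = (3, -15);  v_rel = (-6, -9),  |v_rel|² = 117
v_rel×d = (-6)·(-15) − (-9)·(3) = 117
since m = R²·117 − 117²:  R² = (13689 + 9243) / 117 = 196
R = √196 = 14  ⇒  r_B = 14 − 8 = 6

rB=6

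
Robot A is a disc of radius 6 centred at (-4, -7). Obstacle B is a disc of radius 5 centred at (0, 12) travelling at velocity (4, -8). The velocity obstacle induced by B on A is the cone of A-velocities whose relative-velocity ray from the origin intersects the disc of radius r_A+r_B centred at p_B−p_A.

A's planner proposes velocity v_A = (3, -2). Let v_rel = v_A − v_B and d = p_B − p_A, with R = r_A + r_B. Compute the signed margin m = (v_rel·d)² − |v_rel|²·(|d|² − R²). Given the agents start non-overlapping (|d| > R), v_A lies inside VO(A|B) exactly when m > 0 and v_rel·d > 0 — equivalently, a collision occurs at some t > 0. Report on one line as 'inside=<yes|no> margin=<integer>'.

d = (4, 19),  |d|² = 377;  R = 6+5 = 11,  c = 377−11² = 256
v_rel = (-1, 6),  |v_rel|² = 37;  v_rel·d = (-1)·(4) + (6)·(19) = 110
37·t² − 220·t + 256 = 0  ⇒  m = 110² − 37·256 = 2628
m = 2628 > 0,  v_rel·d = 110 > 0  ⇒  inside

inside=yes margin=2628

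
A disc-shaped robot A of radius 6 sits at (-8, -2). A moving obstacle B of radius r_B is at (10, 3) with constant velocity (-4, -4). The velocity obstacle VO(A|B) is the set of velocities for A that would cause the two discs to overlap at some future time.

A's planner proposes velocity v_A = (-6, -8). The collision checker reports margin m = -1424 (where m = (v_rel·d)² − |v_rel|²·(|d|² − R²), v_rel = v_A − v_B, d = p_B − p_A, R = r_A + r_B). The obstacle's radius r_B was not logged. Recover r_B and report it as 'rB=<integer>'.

m = -1424
d = (18, 5);  v_rel = (-2, -4),  |v_rel|² = 20
v_rel×d = (-2)·(5) − (-4)·(18) = 62
since m = R²·20 − 62²:  R² = (3844 + -1424) / 20 = 121
R = √121 = 11  ⇒  r_B = 11 − 6 = 5

rB=5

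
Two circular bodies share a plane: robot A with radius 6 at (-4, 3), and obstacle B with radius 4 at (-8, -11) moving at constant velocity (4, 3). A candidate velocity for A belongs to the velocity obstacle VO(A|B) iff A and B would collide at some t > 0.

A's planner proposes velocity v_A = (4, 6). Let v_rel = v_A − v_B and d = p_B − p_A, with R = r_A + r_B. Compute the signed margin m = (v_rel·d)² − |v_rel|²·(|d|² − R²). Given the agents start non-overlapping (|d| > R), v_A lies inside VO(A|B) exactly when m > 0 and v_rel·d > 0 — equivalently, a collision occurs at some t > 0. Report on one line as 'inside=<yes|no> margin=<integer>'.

d = (-4, -14),  |d|² = 212;  R = 6+4 = 10,  c = 212−10² = 112
v_rel = (0, 3),  |v_rel|² = 9;  v_rel·d = (0)·(-4) + (3)·(-14) = -42
9·t² + 84·t + 112 = 0  ⇒  m = (-42)² − 9·112 = 756
m = 756 > 0,  v_rel·d = -42 < 0  ⇒  outside

inside=no margin=756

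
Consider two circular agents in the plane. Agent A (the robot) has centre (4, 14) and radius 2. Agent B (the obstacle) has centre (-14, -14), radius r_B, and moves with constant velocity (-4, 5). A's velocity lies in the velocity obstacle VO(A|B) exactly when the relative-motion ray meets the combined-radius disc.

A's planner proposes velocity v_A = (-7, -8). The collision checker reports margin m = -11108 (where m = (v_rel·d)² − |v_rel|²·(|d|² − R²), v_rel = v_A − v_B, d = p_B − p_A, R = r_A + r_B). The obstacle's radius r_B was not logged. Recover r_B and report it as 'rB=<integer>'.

m = -11108
d = (-18, -28);  v_rel = (-3, -13),  |v_rel|² = 178
v_rel×d = (-3)·(-28) − (-13)·(-18) = -150
since m = R²·178 − (-150)²:  R² = (22500 + -11108) / 178 = 64
R = √64 = 8  ⇒  r_B = 8 − 2 = 6

rB=6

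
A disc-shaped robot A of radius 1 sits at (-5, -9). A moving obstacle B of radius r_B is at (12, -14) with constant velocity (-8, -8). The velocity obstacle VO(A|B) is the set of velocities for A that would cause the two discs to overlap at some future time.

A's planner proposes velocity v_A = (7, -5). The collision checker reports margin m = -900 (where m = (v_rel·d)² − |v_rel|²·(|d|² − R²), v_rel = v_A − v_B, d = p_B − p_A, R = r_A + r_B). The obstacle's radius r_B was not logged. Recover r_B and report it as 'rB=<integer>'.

m = -900
d = (17, -5);  v_rel = (15, 3),  |v_rel|² = 234
v_rel×d = (15)·(-5) − (3)·(17) = -126
since m = R²·234 − (-126)²:  R² = (15876 + -900) / 234 = 64
R = √64 = 8  ⇒  r_B = 8 − 1 = 7

rB=7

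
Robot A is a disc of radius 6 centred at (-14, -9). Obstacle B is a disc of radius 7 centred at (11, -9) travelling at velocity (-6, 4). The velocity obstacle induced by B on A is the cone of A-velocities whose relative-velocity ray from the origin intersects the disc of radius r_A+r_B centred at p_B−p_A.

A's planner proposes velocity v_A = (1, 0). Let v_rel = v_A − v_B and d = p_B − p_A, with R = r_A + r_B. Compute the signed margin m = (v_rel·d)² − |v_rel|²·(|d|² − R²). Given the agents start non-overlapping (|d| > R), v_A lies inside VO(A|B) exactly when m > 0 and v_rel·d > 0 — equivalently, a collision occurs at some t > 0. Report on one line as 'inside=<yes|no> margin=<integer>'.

d = (25, 0),  |d|² = 625;  R = 6+7 = 13,  c = 625−13² = 456
v_rel = (7, -4),  |v_rel|² = 65;  v_rel·d = (7)·(25) + (-4)·(0) = 175
65·t² − 350·t + 456 = 0  ⇒  m = 175² − 65·456 = 985
m = 985 > 0,  v_rel·d = 175 > 0  ⇒  inside

inside=yes margin=985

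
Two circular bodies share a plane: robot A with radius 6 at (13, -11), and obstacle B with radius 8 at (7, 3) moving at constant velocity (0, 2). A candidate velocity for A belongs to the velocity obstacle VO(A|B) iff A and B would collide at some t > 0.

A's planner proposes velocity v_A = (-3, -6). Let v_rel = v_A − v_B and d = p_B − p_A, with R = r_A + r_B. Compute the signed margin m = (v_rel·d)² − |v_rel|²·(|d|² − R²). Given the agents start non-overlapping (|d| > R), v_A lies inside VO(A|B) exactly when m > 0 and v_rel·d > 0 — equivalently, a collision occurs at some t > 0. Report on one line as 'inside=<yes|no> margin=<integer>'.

d = (-6, 14),  |d|² = 232;  R = 6+8 = 14,  c = 232−14² = 36
v_rel = (-3, -8),  |v_rel|² = 73;  v_rel·d = (-3)·(-6) + (-8)·(14) = -94
73·t² + 188·t + 36 = 0  ⇒  m = (-94)² − 73·36 = 6208
m = 6208 > 0,  v_rel·d = -94 < 0  ⇒  outside

inside=no margin=6208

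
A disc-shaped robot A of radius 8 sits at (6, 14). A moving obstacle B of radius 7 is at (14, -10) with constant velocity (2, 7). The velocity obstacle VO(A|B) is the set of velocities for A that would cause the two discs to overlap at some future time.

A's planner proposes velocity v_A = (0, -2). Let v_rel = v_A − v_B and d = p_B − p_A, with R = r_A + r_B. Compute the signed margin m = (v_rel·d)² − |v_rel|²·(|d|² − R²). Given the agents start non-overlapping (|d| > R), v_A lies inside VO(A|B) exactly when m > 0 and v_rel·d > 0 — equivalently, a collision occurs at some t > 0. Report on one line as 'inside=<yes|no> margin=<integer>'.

d = (8, -24),  |d|² = 640;  R = 8+7 = 15,  c = 640−15² = 415
v_rel = (-2, -9),  |v_rel|² = 85;  v_rel·d = (-2)·(8) + (-9)·(-24) = 200
85·t² − 400·t + 415 = 0  ⇒  m = 200² − 85·415 = 4725
m = 4725 > 0,  v_rel·d = 200 > 0  ⇒  inside

inside=yes margin=4725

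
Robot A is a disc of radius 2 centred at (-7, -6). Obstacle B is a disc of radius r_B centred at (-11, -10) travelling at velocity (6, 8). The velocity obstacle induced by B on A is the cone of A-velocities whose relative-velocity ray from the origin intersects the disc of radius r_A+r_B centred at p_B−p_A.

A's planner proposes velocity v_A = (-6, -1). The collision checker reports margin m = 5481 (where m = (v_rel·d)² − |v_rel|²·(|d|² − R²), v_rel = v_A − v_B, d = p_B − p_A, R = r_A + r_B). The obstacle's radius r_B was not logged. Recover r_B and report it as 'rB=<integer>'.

m = 5481
d = (-4, -4);  v_rel = (-12, -9),  |v_rel|² = 225
v_rel×d = (-12)·(-4) − (-9)·(-4) = 12
since m = R²·225 − 12²:  R² = (144 + 5481) / 225 = 25
R = √25 = 5  ⇒  r_B = 5 − 2 = 3

rB=3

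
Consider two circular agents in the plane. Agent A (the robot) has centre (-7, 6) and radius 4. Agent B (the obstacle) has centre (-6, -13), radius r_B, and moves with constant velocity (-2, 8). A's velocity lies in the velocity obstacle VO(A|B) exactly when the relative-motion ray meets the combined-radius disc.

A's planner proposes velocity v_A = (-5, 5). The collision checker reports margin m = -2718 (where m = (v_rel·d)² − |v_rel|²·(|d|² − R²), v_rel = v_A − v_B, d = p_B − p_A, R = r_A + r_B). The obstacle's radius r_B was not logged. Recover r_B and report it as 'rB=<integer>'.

m = -2718
d = (1, -19);  v_rel = (-3, -3),  |v_rel|² = 18
v_rel×d = (-3)·(-19) − (-3)·(1) = 60
since m = R²·18 − 60²:  R² = (3600 + -2718) / 18 = 49
R = √49 = 7  ⇒  r_B = 7 − 4 = 3

rB=3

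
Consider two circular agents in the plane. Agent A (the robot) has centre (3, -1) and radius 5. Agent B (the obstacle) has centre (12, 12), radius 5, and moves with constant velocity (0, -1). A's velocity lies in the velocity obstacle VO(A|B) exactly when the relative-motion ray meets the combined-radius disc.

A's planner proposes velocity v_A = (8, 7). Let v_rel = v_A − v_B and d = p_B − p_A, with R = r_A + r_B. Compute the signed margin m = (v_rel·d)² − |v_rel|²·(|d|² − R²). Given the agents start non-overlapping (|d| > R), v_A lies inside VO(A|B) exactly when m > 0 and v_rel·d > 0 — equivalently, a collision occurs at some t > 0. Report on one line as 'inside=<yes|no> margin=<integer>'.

d = (9, 13),  |d|² = 250;  R = 5+5 = 10,  c = 250−10² = 150
v_rel = (8, 8),  |v_rel|² = 128;  v_rel·d = (8)·(9) + (8)·(13) = 176
128·t² − 352·t + 150 = 0  ⇒  m = 176² − 128·150 = 11776
m = 11776 > 0,  v_rel·d = 176 > 0  ⇒  inside

inside=yes margin=11776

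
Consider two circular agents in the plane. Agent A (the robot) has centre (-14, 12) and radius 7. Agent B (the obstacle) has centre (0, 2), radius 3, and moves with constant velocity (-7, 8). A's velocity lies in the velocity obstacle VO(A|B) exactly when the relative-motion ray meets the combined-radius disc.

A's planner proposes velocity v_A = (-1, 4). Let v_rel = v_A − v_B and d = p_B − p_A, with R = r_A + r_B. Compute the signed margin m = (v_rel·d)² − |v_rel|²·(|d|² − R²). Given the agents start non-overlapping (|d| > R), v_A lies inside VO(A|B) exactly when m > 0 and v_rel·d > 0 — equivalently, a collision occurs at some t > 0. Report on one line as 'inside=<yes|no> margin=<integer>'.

d = (14, -10),  |d|² = 296;  R = 7+3 = 10,  c = 296−10² = 196
v_rel = (6, -4),  |v_rel|² = 52;  v_rel·d = (6)·(14) + (-4)·(-10) = 124
52·t² − 248·t + 196 = 0  ⇒  m = 124² − 52·196 = 5184
m = 5184 > 0,  v_rel·d = 124 > 0  ⇒  inside

inside=yes margin=5184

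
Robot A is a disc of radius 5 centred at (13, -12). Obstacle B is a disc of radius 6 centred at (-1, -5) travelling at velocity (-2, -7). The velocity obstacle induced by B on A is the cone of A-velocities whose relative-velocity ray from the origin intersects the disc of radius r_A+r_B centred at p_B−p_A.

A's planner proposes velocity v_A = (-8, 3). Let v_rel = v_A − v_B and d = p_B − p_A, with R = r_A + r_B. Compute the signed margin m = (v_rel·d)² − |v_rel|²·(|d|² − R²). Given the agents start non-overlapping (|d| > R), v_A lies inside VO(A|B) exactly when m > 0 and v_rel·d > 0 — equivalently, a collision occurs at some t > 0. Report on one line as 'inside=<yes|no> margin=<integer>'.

d = (-14, 7),  |d|² = 245;  R = 5+6 = 11,  c = 245−11² = 124
v_rel = (-6, 10),  |v_rel|² = 136;  v_rel·d = (-6)·(-14) + (10)·(7) = 154
136·t² − 308·t + 124 = 0  ⇒  m = 154² − 136·124 = 6852
m = 6852 > 0,  v_rel·d = 154 > 0  ⇒  inside

inside=yes margin=6852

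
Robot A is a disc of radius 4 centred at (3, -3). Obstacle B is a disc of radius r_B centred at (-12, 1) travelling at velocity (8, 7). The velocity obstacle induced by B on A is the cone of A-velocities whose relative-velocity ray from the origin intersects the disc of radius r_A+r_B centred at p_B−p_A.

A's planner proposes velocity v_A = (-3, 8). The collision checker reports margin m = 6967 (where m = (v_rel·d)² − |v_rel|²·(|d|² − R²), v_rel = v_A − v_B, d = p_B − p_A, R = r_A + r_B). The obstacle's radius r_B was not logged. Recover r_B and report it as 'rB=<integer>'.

m = 6967
d = (-15, 4);  v_rel = (-11, 1),  |v_rel|² = 122
v_rel×d = (-11)·(4) − (1)·(-15) = -29
since m = R²·122 − (-29)²:  R² = (841 + 6967) / 122 = 64
R = √64 = 8  ⇒  r_B = 8 − 4 = 4

rB=4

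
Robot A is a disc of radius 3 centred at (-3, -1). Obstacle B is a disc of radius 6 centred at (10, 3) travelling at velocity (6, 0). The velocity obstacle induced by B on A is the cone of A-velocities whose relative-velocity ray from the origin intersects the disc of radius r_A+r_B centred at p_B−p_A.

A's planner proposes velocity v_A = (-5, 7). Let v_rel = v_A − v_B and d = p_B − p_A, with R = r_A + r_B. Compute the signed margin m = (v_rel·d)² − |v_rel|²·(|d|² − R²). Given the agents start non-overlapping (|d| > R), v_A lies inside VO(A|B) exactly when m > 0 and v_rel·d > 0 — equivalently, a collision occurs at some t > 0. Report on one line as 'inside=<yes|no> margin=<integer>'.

d = (13, 4),  |d|² = 185;  R = 3+6 = 9,  c = 185−9² = 104
v_rel = (-11, 7),  |v_rel|² = 170;  v_rel·d = (-11)·(13) + (7)·(4) = -115
170·t² + 230·t + 104 = 0  ⇒  m = (-115)² − 170·104 = -4455
m = -4455 < 0,  v_rel·d = -115 < 0  ⇒  outside

inside=no margin=-4455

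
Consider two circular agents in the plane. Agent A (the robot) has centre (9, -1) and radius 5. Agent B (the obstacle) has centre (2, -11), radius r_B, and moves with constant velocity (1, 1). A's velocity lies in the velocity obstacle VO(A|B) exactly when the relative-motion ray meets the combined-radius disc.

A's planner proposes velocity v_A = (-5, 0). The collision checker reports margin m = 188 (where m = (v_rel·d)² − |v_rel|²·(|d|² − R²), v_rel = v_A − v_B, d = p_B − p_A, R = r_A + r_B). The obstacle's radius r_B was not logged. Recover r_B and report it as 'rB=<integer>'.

m = 188
d = (-7, -10);  v_rel = (-6, -1),  |v_rel|² = 37
v_rel×d = (-6)·(-10) − (-1)·(-7) = 53
since m = R²·37 − 53²:  R² = (2809 + 188) / 37 = 81
R = √81 = 9  ⇒  r_B = 9 − 5 = 4

rB=4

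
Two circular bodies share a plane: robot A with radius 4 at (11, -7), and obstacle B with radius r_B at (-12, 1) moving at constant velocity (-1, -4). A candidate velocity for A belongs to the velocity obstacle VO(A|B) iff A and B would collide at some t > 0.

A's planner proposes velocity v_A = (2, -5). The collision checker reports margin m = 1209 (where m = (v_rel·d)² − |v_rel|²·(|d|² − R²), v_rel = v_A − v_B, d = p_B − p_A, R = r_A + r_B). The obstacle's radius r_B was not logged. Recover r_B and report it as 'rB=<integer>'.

m = 1209
d = (-23, 8);  v_rel = (3, -1),  |v_rel|² = 10
v_rel×d = (3)·(8) − (-1)·(-23) = 1
since m = R²·10 − 1²:  R² = (1 + 1209) / 10 = 121
R = √121 = 11  ⇒  r_B = 11 − 4 = 7

rB=7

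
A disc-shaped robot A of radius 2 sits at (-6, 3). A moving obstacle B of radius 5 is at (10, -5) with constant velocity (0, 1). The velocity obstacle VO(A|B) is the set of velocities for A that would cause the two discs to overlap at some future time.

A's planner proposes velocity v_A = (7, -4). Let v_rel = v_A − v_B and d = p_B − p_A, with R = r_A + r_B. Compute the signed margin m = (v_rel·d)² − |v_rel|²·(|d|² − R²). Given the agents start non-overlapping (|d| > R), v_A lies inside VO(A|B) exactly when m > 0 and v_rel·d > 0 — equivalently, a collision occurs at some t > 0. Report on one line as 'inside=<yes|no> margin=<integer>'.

d = (16, -8),  |d|² = 320;  R = 2+5 = 7,  c = 320−7² = 271
v_rel = (7, -5),  |v_rel|² = 74;  v_rel·d = (7)·(16) + (-5)·(-8) = 152
74·t² − 304·t + 271 = 0  ⇒  m = 152² − 74·271 = 3050
m = 3050 > 0,  v_rel·d = 152 > 0  ⇒  inside

inside=yes margin=3050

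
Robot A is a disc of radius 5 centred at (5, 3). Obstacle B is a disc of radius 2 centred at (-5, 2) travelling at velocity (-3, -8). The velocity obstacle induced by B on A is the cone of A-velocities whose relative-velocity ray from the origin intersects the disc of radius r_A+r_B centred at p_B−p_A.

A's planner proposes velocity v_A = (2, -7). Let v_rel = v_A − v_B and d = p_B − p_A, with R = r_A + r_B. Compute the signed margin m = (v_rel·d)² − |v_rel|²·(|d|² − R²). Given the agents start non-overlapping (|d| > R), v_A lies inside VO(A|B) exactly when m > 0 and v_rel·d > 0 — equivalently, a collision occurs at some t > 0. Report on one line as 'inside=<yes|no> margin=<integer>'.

d = (-10, -1),  |d|² = 101;  R = 5+2 = 7,  c = 101−7² = 52
v_rel = (5, 1),  |v_rel|² = 26;  v_rel·d = (5)·(-10) + (1)·(-1) = -51
26·t² + 102·t + 52 = 0  ⇒  m = (-51)² − 26·52 = 1249
m = 1249 > 0,  v_rel·d = -51 < 0  ⇒  outside

inside=no margin=1249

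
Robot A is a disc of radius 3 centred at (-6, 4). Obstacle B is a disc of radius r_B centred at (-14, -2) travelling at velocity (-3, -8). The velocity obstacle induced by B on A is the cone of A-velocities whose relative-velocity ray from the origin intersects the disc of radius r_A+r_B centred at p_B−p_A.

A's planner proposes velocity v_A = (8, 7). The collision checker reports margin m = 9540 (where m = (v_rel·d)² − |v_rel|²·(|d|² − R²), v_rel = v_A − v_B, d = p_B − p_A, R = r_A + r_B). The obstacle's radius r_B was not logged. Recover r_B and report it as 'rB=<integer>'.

m = 9540
d = (-8, -6);  v_rel = (11, 15),  |v_rel|² = 346
v_rel×d = (11)·(-6) − (15)·(-8) = 54
since m = R²·346 − 54²:  R² = (2916 + 9540) / 346 = 36
R = √36 = 6  ⇒  r_B = 6 − 3 = 3

rB=3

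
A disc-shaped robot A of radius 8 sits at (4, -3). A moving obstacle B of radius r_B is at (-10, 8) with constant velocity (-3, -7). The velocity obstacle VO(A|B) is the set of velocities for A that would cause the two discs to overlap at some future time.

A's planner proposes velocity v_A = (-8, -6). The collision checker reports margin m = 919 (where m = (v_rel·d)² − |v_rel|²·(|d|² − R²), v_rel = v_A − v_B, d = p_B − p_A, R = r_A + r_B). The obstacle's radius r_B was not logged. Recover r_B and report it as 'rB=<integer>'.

m = 919
d = (-14, 11);  v_rel = (-5, 1),  |v_rel|² = 26
v_rel×d = (-5)·(11) − (1)·(-14) = -41
since m = R²·26 − (-41)²:  R² = (1681 + 919) / 26 = 100
R = √100 = 10  ⇒  r_B = 10 − 8 = 2

rB=2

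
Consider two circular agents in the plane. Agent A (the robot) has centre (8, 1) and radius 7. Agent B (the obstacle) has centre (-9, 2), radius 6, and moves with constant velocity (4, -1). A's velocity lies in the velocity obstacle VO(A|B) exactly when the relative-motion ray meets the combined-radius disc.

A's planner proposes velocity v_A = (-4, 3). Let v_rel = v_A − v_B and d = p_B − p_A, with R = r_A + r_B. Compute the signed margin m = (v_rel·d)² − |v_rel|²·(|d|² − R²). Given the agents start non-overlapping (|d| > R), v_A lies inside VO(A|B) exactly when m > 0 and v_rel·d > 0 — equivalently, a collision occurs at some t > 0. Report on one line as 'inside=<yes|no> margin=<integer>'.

d = (-17, 1),  |d|² = 290;  R = 7+6 = 13,  c = 290−13² = 121
v_rel = (-8, 4),  |v_rel|² = 80;  v_rel·d = (-8)·(-17) + (4)·(1) = 140
80·t² − 280·t + 121 = 0  ⇒  m = 140² − 80·121 = 9920
m = 9920 > 0,  v_rel·d = 140 > 0  ⇒  inside

inside=yes margin=9920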